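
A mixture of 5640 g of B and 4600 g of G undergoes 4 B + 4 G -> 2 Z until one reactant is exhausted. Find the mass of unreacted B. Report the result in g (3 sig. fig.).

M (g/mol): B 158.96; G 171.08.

1370 g

n(B) = 5640 / 158.96 = 35.48 mol
n(G) = 4600 / 171.08 = 26.89 mol
n/ν → B: 8.870, G: 6.723; G is limiting.
B consumed = (4/4) × 26.89 = 26.89 mol
B remaining = 35.48 − 26.89 = 8.590 mol
mass = 8.590 × 158.96 = 1365 g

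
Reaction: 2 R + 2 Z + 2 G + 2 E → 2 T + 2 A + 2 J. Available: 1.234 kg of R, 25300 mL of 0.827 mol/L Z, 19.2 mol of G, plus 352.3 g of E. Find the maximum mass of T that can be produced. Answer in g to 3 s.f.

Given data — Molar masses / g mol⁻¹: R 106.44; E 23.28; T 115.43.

n(R) = 1.234×1000 / 106.44 = 11.59 mol
n(Z) = 0.827 × 25300/1000 = 20.92 mol
n(G) = 19.20 mol
n(E) = 352.3 / 23.28 = 15.13 mol
n/ν → R: 5.795, Z: 10.46, G: 9.600, E: 7.565; R is limiting.
n(T) = (2/2) × 11.59 = 11.59 mol
mass = 11.59 × 115.43 = 1338 g

1340 g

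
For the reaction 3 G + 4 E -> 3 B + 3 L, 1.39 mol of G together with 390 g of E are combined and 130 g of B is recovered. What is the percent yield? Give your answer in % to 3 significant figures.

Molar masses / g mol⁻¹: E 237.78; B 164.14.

64.4 %

n(G) = 1.390 mol
n(E) = 390.0 / 237.78 = 1.640 mol
n/ν for G = 1.390/3 = 0.4633
n/ν for E = 1.640/4 = 0.4100
Smallest n/ν is E → limiting reagent.
theoretical n(B) = (3/4) × 1.640 = 1.230 mol → 201.9 g
% yield = 130 / 201.9 × 100 = 64.39 %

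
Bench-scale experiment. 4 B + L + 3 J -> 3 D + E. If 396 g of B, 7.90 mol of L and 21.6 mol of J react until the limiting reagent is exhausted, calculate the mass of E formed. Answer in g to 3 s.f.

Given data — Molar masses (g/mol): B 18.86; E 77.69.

408 g

n(B) = 396.0 / 18.86 = 21.00 mol
n(L) = 7.900 mol
n(J) = 21.60 mol
n/ν for B = 21.00/4 = 5.250
n/ν for L = 7.900/1 = 7.900
n/ν for J = 21.60/3 = 7.200
Smallest n/ν is B → limiting reagent.
n(E) = (1/4) × 21.00 = 5.250 mol
mass = 5.250 × 77.69 = 407.9 g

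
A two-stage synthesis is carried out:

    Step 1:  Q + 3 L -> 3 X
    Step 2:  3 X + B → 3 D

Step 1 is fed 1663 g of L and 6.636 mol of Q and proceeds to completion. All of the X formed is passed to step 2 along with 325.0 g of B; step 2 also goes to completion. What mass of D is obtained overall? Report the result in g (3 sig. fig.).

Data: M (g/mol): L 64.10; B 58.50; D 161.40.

Step 1:
n(L) = 1663 / 64.10 = 25.94 mol
n(Q) = 6.636 mol
n/ν for L = 25.94/3 = 8.647
n/ν for Q = 6.636/1 = 6.636
Smallest n/ν is Q → limiting reagent.
n(X) produced = (3/1) × 6.636 = 19.91 mol
Step 2:
n(X) available = 19.91 mol
n(B) = 325.0 / 58.50 = 5.556 mol
n/ν for X = 19.91/3 = 6.637
n/ν for B = 5.556/1 = 5.556
Smallest n/ν is B → limiting reagent.
n(D) = (3/1) × 5.556 = 16.67 mol
mass = 16.67 × 161.40 = 2691 g

2690 g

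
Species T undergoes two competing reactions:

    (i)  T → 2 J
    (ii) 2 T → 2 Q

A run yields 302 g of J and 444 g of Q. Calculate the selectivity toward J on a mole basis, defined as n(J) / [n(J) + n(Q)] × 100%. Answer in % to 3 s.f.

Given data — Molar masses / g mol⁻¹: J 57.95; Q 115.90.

57.6 %

n(J) = 302 / 57.95 = 5.211 mol
n(Q) = 444 / 115.90 = 3.831 mol
selectivity = 5.211/(5.211+3.831) × 100 = 57.63 %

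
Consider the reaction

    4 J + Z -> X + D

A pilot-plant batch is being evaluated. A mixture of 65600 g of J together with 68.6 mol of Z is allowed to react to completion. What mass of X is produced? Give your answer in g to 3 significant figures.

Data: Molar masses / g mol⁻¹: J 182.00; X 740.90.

50800 g

n(J) = 65600 / 182.00 = 360.4 mol
n(Z) = 68.60 mol
n/ν for J = 360.4/4 = 90.10
n/ν for Z = 68.60/1 = 68.60
Smallest n/ν is Z → limiting reagent.
n(X) = (1/1) × 68.60 = 68.60 mol
mass = 68.60 × 740.90 = 50830 g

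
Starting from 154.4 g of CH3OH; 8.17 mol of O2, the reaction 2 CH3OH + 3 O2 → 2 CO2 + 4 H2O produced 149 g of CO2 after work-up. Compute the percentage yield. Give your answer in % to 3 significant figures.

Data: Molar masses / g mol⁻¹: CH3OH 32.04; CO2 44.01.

70.3 %

n(CH3OH) = 154.4 / 32.04 = 4.819 mol
n(O2) = 8.170 mol
n/ν → CH3OH: 2.410, O2: 2.723; CH3OH is limiting.
theoretical n(CO2) = (2/2) × 4.819 = 4.819 mol → 212.1 g
% yield = 149 / 212.1 × 100 = 70.25 %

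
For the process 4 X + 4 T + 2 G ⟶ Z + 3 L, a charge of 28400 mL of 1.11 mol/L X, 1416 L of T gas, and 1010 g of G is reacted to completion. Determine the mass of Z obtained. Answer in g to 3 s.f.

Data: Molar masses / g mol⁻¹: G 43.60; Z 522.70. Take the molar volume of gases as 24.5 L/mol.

n(X) = 1.11 × 28400/1000 = 31.52 mol
n(T) = 1416 / 24.5 = 57.80 mol
n(G) = 1010 / 43.60 = 23.17 mol
n/ν → X: 7.880, T: 14.45, G: 11.59; X is limiting.
n(Z) = (1/4) × 31.52 = 7.880 mol
mass = 7.880 × 522.70 = 4119 g

4120 g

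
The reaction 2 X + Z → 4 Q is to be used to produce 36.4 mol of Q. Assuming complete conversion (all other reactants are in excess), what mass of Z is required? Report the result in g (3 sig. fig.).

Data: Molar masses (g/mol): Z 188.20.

n(Q) = 36.40 mol
n(Z) = (1/4) × 36.40 = 9.100 mol
mass = 9.100 × 188.20 = 1713 g

1710 g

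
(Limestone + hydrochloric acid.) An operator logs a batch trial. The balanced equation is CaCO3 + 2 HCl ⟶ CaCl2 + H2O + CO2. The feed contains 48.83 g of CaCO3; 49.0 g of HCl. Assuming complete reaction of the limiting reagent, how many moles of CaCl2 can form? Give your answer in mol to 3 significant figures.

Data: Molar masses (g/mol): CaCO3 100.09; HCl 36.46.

0.488 mol

n(CaCO3) = 48.83 / 100.09 = 0.4879 mol
n(HCl) = 49.00 / 36.46 = 1.344 mol
n/ν → CaCO3: 0.4879, HCl: 0.6720; CaCO3 is limiting.
n(CaCl2) = (1/1) × 0.4879 = 0.4879 mol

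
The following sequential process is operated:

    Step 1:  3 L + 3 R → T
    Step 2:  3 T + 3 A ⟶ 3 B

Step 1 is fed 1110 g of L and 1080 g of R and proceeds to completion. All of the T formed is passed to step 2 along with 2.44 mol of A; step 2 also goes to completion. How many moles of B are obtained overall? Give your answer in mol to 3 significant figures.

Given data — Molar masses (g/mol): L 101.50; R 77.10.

Step 1:
n(L) = 1110 / 101.50 = 10.94 mol
n(R) = 1080 / 77.10 = 14.01 mol
n/ν → L: 3.647, R: 4.670; L is limiting.
n(T) produced = (1/3) × 10.94 = 3.647 mol
Step 2:
n(T) available = 3.647 mol
n(A) = 2.440 mol
n/ν → T: 1.216, A: 0.8133; A is limiting.
n(B) = (3/3) × 2.440 = 2.440 mol

2.44 mol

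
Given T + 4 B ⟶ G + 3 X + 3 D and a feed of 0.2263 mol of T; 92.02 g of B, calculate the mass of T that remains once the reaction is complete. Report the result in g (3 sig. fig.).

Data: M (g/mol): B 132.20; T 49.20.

n(T) = 0.2263 mol
n(B) = 92.02 / 132.20 = 0.6961 mol
n/ν → T: 0.2263, B: 0.1740; B is limiting.
T consumed = (1/4) × 0.6961 = 0.1740 mol
T remaining = 0.2263 − 0.1740 = 0.05230 mol
mass = 0.05230 × 49.20 = 2.573 g

2.57 g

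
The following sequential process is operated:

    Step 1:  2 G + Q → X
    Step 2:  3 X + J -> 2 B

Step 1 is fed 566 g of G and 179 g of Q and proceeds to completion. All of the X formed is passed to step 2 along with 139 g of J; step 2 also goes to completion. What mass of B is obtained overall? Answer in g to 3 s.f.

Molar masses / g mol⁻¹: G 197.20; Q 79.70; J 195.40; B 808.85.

Step 1:
n(G) = 566.0 / 197.20 = 2.870 mol
n(Q) = 179.0 / 79.70 = 2.246 mol
n/ν for G = 2.870/2 = 1.435
n/ν for Q = 2.246/1 = 2.246
Smallest n/ν is G → limiting reagent.
n(X) produced = (1/2) × 2.870 = 1.435 mol
Step 2:
n(X) available = 1.435 mol
n(J) = 139.0 / 195.40 = 0.7114 mol
n/ν for X = 1.435/3 = 0.4783
n/ν for J = 0.7114/1 = 0.7114
Smallest n/ν is X → limiting reagent.
n(B) = (2/3) × 1.435 = 0.9567 mol
mass = 0.9567 × 808.85 = 773.8 g

774 g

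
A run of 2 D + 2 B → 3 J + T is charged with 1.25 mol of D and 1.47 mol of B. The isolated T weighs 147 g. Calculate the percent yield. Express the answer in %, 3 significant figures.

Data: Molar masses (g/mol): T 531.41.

44.3 %

n(D) = 1.250 mol
n(B) = 1.470 mol
n/ν for D = 1.250/2 = 0.6250
n/ν for B = 1.470/2 = 0.7350
Smallest n/ν is D → limiting reagent.
theoretical n(T) = (1/2) × 1.250 = 0.6250 mol → 332.1 g
% yield = 147 / 332.1 × 100 = 44.26 %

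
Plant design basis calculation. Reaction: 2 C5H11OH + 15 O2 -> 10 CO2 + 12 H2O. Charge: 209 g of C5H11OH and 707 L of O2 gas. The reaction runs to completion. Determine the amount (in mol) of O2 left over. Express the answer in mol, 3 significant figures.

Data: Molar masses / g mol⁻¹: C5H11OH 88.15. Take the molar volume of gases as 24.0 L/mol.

11.7 mol

n(C5H11OH) = 209.0 / 88.15 = 2.371 mol
n(O2) = 707.0 / 24.0 = 29.46 mol
n/ν → C5H11OH: 1.186, O2: 1.964; C5H11OH is limiting.
O2 consumed = (15/2) × 2.371 = 17.78 mol
O2 remaining = 29.46 − 17.78 = 11.68 mol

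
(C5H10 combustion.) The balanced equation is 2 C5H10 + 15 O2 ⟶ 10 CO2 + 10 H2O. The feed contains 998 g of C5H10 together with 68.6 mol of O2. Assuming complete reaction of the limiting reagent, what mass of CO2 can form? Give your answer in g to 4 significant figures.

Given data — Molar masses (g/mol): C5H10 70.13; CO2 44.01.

n(C5H10) = 998.0 / 70.13 = 14.23 mol
n(O2) = 68.60 mol
n/ν for C5H10 = 14.23/2 = 7.115
n/ν for O2 = 68.60/15 = 4.573
Smallest n/ν is O2 → limiting reagent.
n(CO2) = (10/15) × 68.60 = 45.73 mol
mass = 45.73 × 44.01 = 2013 g

2013 g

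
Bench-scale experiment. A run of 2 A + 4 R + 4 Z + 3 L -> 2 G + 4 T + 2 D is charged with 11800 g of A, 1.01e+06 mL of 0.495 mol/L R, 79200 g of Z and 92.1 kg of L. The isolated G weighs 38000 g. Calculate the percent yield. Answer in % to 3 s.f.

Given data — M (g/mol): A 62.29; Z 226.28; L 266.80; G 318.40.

n(A) = 11800 / 62.29 = 189.4 mol
n(R) = 0.495 × 1.01e+06/1000 = 500.0 mol
n(Z) = 79200 / 226.28 = 350.0 mol
n(L) = 92.10×1000 / 266.80 = 345.2 mol
n/ν for A = 189.4/2 = 94.70
n/ν for R = 500.0/4 = 125.0
n/ν for Z = 350.0/4 = 87.50
n/ν for L = 345.2/3 = 115.1
Smallest n/ν is Z → limiting reagent.
theoretical n(G) = (2/4) × 350.0 = 175.0 mol → 55720 g
% yield = 38000 / 55720 × 100 = 68.20 %

68.2 %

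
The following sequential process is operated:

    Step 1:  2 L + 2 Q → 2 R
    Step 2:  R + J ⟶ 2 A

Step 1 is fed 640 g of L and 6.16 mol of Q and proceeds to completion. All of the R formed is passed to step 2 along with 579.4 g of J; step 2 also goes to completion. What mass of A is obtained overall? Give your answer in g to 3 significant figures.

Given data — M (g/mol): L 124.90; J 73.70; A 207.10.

2120 g

Step 1:
n(L) = 640.0 / 124.90 = 5.124 mol
n(Q) = 6.160 mol
n/ν for L = 5.124/2 = 2.562
n/ν for Q = 6.160/2 = 3.080
Smallest n/ν is L → limiting reagent.
n(R) produced = (2/2) × 5.124 = 5.124 mol
Step 2:
n(R) available = 5.124 mol
n(J) = 579.4 / 73.70 = 7.862 mol
n/ν for R = 5.124/1 = 5.124
n/ν for J = 7.862/1 = 7.862
Smallest n/ν is R → limiting reagent.
n(A) = (2/1) × 5.124 = 10.25 mol
mass = 10.25 × 207.10 = 2123 g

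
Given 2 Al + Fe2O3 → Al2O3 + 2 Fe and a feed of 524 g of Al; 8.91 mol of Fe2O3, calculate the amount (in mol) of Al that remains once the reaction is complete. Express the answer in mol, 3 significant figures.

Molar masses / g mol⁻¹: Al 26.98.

1.60 mol

n(Al) = 524.0 / 26.98 = 19.42 mol
n(Fe2O3) = 8.910 mol
n/ν → Al: 9.710, Fe2O3: 8.910; Fe2O3 is limiting.
Al consumed = (2/1) × 8.910 = 17.82 mol
Al remaining = 19.42 − 17.82 = 1.600 mol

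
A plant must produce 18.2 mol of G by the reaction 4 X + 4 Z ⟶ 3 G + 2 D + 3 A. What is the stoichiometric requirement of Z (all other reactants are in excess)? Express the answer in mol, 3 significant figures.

24.3 mol

n(G) = 18.20 mol
n(Z) = (4/3) × 18.20 = 24.27 mol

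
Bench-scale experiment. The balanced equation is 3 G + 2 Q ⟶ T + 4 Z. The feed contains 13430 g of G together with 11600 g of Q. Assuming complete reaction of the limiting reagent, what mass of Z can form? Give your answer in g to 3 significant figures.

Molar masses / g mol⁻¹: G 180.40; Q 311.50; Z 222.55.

16600 g

n(G) = 13430 / 180.40 = 74.45 mol
n(Q) = 11600 / 311.50 = 37.24 mol
n/ν for G = 74.45/3 = 24.82
n/ν for Q = 37.24/2 = 18.62
Smallest n/ν is Q → limiting reagent.
n(Z) = (4/2) × 37.24 = 74.48 mol
mass = 74.48 × 222.55 = 16580 g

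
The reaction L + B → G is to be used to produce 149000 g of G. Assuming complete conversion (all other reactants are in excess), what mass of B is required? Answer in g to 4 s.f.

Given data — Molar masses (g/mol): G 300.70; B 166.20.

n(G) = 149000 / 300.70 = 495.5 mol
n(B) = (1/1) × 495.5 = 495.5 mol
mass = 495.5 × 166.20 = 82350 g

82350 g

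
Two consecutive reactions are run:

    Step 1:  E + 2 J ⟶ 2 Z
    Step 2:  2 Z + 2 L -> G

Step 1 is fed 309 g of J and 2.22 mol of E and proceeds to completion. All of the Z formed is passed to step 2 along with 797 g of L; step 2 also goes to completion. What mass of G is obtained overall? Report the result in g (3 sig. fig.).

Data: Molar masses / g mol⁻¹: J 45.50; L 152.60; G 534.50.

Step 1:
n(J) = 309.0 / 45.50 = 6.791 mol
n(E) = 2.220 mol
n/ν → J: 3.396, E: 2.220; E is limiting.
n(Z) produced = (2/1) × 2.220 = 4.440 mol
Step 2:
n(Z) available = 4.440 mol
n(L) = 797.0 / 152.60 = 5.223 mol
n/ν → Z: 2.220, L: 2.612; Z is limiting.
n(G) = (1/2) × 4.440 = 2.220 mol
mass = 2.220 × 534.50 = 1187 g

1190 g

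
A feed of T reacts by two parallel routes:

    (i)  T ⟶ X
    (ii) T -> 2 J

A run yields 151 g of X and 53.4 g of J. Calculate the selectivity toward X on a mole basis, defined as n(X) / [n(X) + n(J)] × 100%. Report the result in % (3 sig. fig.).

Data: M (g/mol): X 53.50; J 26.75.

n(X) = 151 / 53.50 = 2.822 mol
n(J) = 53.4 / 26.75 = 1.996 mol
selectivity = 2.822/(2.822+1.996) × 100 = 58.57 %

58.6 %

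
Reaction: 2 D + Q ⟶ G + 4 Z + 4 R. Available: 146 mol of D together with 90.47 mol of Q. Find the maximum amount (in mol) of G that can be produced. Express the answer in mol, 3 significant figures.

n(D) = 146.0 mol
n(Q) = 90.47 mol
n/ν for D = 146.0/2 = 73.00
n/ν for Q = 90.47/1 = 90.47
Smallest n/ν is D → limiting reagent.
n(G) = (1/2) × 146.0 = 73.00 mol

73.0 mol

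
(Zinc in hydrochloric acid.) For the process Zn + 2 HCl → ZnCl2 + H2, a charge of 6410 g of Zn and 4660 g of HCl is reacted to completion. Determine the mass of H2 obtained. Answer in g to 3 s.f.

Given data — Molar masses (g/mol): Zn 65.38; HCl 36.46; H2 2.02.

129 g

n(Zn) = 6410 / 65.38 = 98.04 mol
n(HCl) = 4660 / 36.46 = 127.8 mol
n/ν for Zn = 98.04/1 = 98.04
n/ν for HCl = 127.8/2 = 63.90
Smallest n/ν is HCl → limiting reagent.
n(H2) = (1/2) × 127.8 = 63.90 mol
mass = 63.90 × 2.02 = 129.1 g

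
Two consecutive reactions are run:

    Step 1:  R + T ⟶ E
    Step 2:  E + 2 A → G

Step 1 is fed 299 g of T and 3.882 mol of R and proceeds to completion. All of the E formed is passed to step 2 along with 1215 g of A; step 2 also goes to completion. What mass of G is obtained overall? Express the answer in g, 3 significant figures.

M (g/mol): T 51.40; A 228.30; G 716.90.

Step 1:
n(T) = 299.0 / 51.40 = 5.817 mol
n(R) = 3.882 mol
n/ν → T: 5.817, R: 3.882; R is limiting.
n(E) produced = (1/1) × 3.882 = 3.882 mol
Step 2:
n(E) available = 3.882 mol
n(A) = 1215 / 228.30 = 5.322 mol
n/ν → E: 3.882, A: 2.661; A is limiting.
n(G) = (1/2) × 5.322 = 2.661 mol
mass = 2.661 × 716.90 = 1908 g

1910 g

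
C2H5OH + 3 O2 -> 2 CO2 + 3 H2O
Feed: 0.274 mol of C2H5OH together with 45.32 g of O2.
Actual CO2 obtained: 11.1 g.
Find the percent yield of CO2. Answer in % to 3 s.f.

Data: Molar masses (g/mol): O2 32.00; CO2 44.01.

n(C2H5OH) = 0.2740 mol
n(O2) = 45.32 / 32.00 = 1.416 mol
n/ν for C2H5OH = 0.2740/1 = 0.2740
n/ν for O2 = 1.416/3 = 0.4720
Smallest n/ν is C2H5OH → limiting reagent.
theoretical n(CO2) = (2/1) × 0.2740 = 0.5480 mol → 24.12 g
% yield = 11.1 / 24.12 × 100 = 46.02 %

46.0 %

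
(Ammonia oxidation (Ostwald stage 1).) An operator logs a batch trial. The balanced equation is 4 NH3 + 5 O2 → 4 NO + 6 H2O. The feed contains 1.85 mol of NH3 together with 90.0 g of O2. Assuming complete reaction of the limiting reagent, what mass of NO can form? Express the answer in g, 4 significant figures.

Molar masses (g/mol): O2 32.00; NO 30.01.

n(NH3) = 1.850 mol
n(O2) = 90.00 / 32.00 = 2.813 mol
n/ν for NH3 = 1.850/4 = 0.4625
n/ν for O2 = 2.813/5 = 0.5626
Smallest n/ν is NH3 → limiting reagent.
n(NO) = (4/4) × 1.850 = 1.850 mol
mass = 1.850 × 30.01 = 55.52 g

55.52 g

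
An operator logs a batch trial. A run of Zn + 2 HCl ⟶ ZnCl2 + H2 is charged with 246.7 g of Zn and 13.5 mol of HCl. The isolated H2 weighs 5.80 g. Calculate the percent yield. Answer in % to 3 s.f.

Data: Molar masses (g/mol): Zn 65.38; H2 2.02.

76.1 %

n(Zn) = 246.7 / 65.38 = 3.773 mol
n(HCl) = 13.50 mol
n/ν for Zn = 3.773/1 = 3.773
n/ν for HCl = 13.50/2 = 6.750
Smallest n/ν is Zn → limiting reagent.
theoretical n(H2) = (1/1) × 3.773 = 3.773 mol → 7.621 g
% yield = 5.80 / 7.621 × 100 = 76.11 %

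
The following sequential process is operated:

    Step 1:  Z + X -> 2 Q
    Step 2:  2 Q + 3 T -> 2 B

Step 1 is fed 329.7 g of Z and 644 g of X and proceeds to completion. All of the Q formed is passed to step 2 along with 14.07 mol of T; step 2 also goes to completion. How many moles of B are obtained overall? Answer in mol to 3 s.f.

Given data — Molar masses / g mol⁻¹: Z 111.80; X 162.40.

5.90 mol

Step 1:
n(Z) = 329.7 / 111.80 = 2.949 mol
n(X) = 644.0 / 162.40 = 3.966 mol
n/ν for Z = 2.949/1 = 2.949
n/ν for X = 3.966/1 = 3.966
Smallest n/ν is Z → limiting reagent.
n(Q) produced = (2/1) × 2.949 = 5.898 mol
Step 2:
n(Q) available = 5.898 mol
n(T) = 14.07 mol
n/ν for Q = 5.898/2 = 2.949
n/ν for T = 14.07/3 = 4.690
Smallest n/ν is Q → limiting reagent.
n(B) = (2/2) × 5.898 = 5.898 mol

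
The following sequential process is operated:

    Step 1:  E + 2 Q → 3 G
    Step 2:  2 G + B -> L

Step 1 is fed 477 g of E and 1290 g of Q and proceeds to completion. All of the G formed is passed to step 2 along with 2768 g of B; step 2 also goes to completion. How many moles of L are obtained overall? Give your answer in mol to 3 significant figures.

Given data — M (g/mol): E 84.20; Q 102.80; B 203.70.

Step 1:
n(E) = 477.0 / 84.20 = 5.665 mol
n(Q) = 1290 / 102.80 = 12.55 mol
n/ν → E: 5.665, Q: 6.275; E is limiting.
n(G) produced = (3/1) × 5.665 = 17.00 mol
Step 2:
n(G) available = 17.00 mol
n(B) = 2768 / 203.70 = 13.59 mol
n/ν → G: 8.500, B: 13.59; G is limiting.
n(L) = (1/2) × 17.00 = 8.500 mol

8.50 mol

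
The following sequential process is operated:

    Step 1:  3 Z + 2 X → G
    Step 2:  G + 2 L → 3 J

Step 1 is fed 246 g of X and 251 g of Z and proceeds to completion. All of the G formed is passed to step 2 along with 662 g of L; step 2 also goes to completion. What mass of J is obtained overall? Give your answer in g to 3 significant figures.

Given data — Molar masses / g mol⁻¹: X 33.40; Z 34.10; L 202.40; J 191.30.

939 g

Step 1:
n(X) = 246.0 / 33.40 = 7.365 mol
n(Z) = 251.0 / 34.10 = 7.361 mol
n/ν for X = 7.365/2 = 3.683
n/ν for Z = 7.361/3 = 2.454
Smallest n/ν is Z → limiting reagent.
n(G) produced = (1/3) × 7.361 = 2.454 mol
Step 2:
n(G) available = 2.454 mol
n(L) = 662.0 / 202.40 = 3.271 mol
n/ν for G = 2.454/1 = 2.454
n/ν for L = 3.271/2 = 1.636
Smallest n/ν is L → limiting reagent.
n(J) = (3/2) × 3.271 = 4.907 mol
mass = 4.907 × 191.30 = 938.7 g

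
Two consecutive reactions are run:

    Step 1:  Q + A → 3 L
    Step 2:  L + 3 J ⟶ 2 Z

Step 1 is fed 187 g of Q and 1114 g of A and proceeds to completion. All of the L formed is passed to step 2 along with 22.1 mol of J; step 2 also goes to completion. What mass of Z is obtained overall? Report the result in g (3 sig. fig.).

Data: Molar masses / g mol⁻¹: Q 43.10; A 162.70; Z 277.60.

4090 g

Step 1:
n(Q) = 187.0 / 43.10 = 4.339 mol
n(A) = 1114 / 162.70 = 6.847 mol
n/ν for Q = 4.339/1 = 4.339
n/ν for A = 6.847/1 = 6.847
Smallest n/ν is Q → limiting reagent.
n(L) produced = (3/1) × 4.339 = 13.02 mol
Step 2:
n(L) available = 13.02 mol
n(J) = 22.10 mol
n/ν for L = 13.02/1 = 13.02
n/ν for J = 22.10/3 = 7.367
Smallest n/ν is J → limiting reagent.
n(Z) = (2/3) × 22.10 = 14.73 mol
mass = 14.73 × 277.60 = 4089 g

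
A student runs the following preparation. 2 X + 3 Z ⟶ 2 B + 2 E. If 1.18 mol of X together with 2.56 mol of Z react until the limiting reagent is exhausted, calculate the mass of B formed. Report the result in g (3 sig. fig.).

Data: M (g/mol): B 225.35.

266 g

n(X) = 1.180 mol
n(Z) = 2.560 mol
n/ν → X: 0.5900, Z: 0.8533; X is limiting.
n(B) = (2/2) × 1.180 = 1.180 mol
mass = 1.180 × 225.35 = 265.9 g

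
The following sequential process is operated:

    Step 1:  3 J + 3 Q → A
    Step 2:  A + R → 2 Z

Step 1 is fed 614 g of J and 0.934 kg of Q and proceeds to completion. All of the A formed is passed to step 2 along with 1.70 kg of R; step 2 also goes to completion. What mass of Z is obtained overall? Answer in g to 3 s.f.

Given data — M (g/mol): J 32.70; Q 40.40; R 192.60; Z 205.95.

Step 1:
n(J) = 614.0 / 32.70 = 18.78 mol
n(Q) = 0.9340×1000 / 40.40 = 23.12 mol
n/ν for J = 18.78/3 = 6.260
n/ν for Q = 23.12/3 = 7.707
Smallest n/ν is J → limiting reagent.
n(A) produced = (1/3) × 18.78 = 6.260 mol
Step 2:
n(A) available = 6.260 mol
n(R) = 1.700×1000 / 192.60 = 8.827 mol
n/ν for A = 6.260/1 = 6.260
n/ν for R = 8.827/1 = 8.827
Smallest n/ν is A → limiting reagent.
n(Z) = (2/1) × 6.260 = 12.52 mol
mass = 12.52 × 205.95 = 2578 g

2580 g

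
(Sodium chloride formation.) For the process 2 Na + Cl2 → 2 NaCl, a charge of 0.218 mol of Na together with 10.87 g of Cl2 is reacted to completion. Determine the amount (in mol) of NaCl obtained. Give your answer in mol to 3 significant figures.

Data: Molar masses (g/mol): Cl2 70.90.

n(Na) = 0.2180 mol
n(Cl2) = 10.87 / 70.90 = 0.1533 mol
n/ν for Na = 0.2180/2 = 0.1090
n/ν for Cl2 = 0.1533/1 = 0.1533
Smallest n/ν is Na → limiting reagent.
n(NaCl) = (2/2) × 0.2180 = 0.2180 mol

0.218 mol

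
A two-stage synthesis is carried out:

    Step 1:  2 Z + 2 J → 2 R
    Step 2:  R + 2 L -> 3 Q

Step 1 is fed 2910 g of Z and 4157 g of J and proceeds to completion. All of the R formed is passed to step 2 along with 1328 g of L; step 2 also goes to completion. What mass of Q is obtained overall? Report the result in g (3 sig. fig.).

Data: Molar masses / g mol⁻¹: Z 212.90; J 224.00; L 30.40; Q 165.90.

6800 g

Step 1:
n(Z) = 2910 / 212.90 = 13.67 mol
n(J) = 4157 / 224.00 = 18.56 mol
n/ν → Z: 6.835, J: 9.280; Z is limiting.
n(R) produced = (2/2) × 13.67 = 13.67 mol
Step 2:
n(R) available = 13.67 mol
n(L) = 1328 / 30.40 = 43.68 mol
n/ν → R: 13.67, L: 21.84; R is limiting.
n(Q) = (3/1) × 13.67 = 41.01 mol
mass = 41.01 × 165.90 = 6804 g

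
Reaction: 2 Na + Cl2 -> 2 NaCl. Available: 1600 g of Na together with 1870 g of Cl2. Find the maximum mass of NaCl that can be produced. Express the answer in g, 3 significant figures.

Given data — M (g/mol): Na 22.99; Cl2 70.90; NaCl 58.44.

n(Na) = 1600 / 22.99 = 69.60 mol
n(Cl2) = 1870 / 70.90 = 26.38 mol
n/ν for Na = 69.60/2 = 34.80
n/ν for Cl2 = 26.38/1 = 26.38
Smallest n/ν is Cl2 → limiting reagent.
n(NaCl) = (2/1) × 26.38 = 52.76 mol
mass = 52.76 × 58.44 = 3083 g

3080 g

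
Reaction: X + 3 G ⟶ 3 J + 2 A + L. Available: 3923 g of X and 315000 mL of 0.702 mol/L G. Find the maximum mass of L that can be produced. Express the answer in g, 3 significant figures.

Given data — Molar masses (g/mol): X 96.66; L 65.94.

n(X) = 3923 / 96.66 = 40.59 mol
n(G) = 0.702 × 315000/1000 = 221.1 mol
n/ν for X = 40.59/1 = 40.59
n/ν for G = 221.1/3 = 73.70
Smallest n/ν is X → limiting reagent.
n(L) = (1/1) × 40.59 = 40.59 mol
mass = 40.59 × 65.94 = 2677 g

2680 g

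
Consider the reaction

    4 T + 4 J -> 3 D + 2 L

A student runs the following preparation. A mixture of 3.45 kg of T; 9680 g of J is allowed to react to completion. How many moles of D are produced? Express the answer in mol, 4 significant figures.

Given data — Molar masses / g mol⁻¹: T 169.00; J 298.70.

n(T) = 3.450×1000 / 169.00 = 20.41 mol
n(J) = 9680 / 298.70 = 32.41 mol
n/ν for T = 20.41/4 = 5.103
n/ν for J = 32.41/4 = 8.103
Smallest n/ν is T → limiting reagent.
n(D) = (3/4) × 20.41 = 15.31 mol

15.31 mol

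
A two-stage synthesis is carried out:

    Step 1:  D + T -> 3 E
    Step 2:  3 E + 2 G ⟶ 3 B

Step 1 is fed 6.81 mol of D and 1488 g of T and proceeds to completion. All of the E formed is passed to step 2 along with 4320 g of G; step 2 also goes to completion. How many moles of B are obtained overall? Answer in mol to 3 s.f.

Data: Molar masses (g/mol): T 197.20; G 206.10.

Step 1:
n(D) = 6.810 mol
n(T) = 1488 / 197.20 = 7.546 mol
n/ν → D: 6.810, T: 7.546; D is limiting.
n(E) produced = (3/1) × 6.810 = 20.43 mol
Step 2:
n(E) available = 20.43 mol
n(G) = 4320 / 206.10 = 20.96 mol
n/ν → E: 6.810, G: 10.48; E is limiting.
n(B) = (3/3) × 20.43 = 20.43 mol

20.4 mol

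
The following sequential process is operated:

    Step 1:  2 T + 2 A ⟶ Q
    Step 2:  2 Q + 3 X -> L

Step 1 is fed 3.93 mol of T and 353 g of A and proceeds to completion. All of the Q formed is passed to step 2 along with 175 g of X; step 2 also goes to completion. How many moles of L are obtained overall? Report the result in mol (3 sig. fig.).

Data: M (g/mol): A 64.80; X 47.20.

0.983 mol

Step 1:
n(T) = 3.930 mol
n(A) = 353.0 / 64.80 = 5.448 mol
n/ν for T = 3.930/2 = 1.965
n/ν for A = 5.448/2 = 2.724
Smallest n/ν is T → limiting reagent.
n(Q) produced = (1/2) × 3.930 = 1.965 mol
Step 2:
n(Q) available = 1.965 mol
n(X) = 175.0 / 47.20 = 3.708 mol
n/ν for Q = 1.965/2 = 0.9825
n/ν for X = 3.708/3 = 1.236
Smallest n/ν is Q → limiting reagent.
n(L) = (1/2) × 1.965 = 0.9825 mol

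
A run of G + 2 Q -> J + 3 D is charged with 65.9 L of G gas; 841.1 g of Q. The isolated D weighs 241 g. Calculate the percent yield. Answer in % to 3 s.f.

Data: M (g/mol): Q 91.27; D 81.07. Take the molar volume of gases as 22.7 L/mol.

34.1 %

n(G) = 65.90 / 22.7 = 2.903 mol
n(Q) = 841.1 / 91.27 = 9.216 mol
n/ν → G: 2.903, Q: 4.608; G is limiting.
theoretical n(D) = (3/1) × 2.903 = 8.709 mol → 706.0 g
% yield = 241 / 706.0 × 100 = 34.14 %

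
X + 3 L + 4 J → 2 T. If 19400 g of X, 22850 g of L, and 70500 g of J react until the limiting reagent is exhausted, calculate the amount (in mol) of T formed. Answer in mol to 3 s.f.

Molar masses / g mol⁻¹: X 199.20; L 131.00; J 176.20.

116 mol

n(X) = 19400 / 199.20 = 97.39 mol
n(L) = 22850 / 131.00 = 174.4 mol
n(J) = 70500 / 176.20 = 400.1 mol
n/ν for X = 97.39/1 = 97.39
n/ν for L = 174.4/3 = 58.13
n/ν for J = 400.1/4 = 100.0
Smallest n/ν is L → limiting reagent.
n(T) = (2/3) × 174.4 = 116.3 mol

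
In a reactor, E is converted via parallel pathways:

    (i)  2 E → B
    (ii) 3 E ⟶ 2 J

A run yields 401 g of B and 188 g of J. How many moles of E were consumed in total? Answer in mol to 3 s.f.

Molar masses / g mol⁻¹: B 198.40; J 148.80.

5.94 mol

n(B) = 401 / 198.40 = 2.021 mol
n(J) = 188 / 148.80 = 1.263 mol
n(E) via (i) = (2/1)×2.021 = 4.042 mol
n(E) via (ii) = (3/2)×1.263 = 1.895 mol
total n(E) = 4.042 + 1.895 = 5.937 mol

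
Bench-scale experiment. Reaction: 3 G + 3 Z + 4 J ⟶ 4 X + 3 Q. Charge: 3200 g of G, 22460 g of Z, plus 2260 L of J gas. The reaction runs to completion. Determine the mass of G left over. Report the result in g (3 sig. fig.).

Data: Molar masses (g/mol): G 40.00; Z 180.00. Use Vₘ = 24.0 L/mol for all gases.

n(G) = 3200 / 40.00 = 80.00 mol
n(Z) = 22460 / 180.00 = 124.8 mol
n(J) = 2260 / 24.0 = 94.17 mol
n/ν → G: 26.67, Z: 41.60, J: 23.54; J is limiting.
G consumed = (3/4) × 94.17 = 70.63 mol
G remaining = 80.00 − 70.63 = 9.370 mol
mass = 9.370 × 40.00 = 374.8 g

375 g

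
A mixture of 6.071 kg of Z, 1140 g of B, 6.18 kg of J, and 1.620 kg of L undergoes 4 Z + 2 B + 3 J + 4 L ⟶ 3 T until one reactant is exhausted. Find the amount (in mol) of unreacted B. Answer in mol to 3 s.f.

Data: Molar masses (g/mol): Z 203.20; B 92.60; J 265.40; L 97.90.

4.04 mol

n(Z) = 6.071×1000 / 203.20 = 29.88 mol
n(B) = 1140 / 92.60 = 12.31 mol
n(J) = 6.180×1000 / 265.40 = 23.29 mol
n(L) = 1.620×1000 / 97.90 = 16.55 mol
n/ν for Z = 29.88/4 = 7.470
n/ν for B = 12.31/2 = 6.155
n/ν for J = 23.29/3 = 7.763
n/ν for L = 16.55/4 = 4.138
Smallest n/ν is L → limiting reagent.
B consumed = (2/4) × 16.55 = 8.275 mol
B remaining = 12.31 − 8.275 = 4.035 mol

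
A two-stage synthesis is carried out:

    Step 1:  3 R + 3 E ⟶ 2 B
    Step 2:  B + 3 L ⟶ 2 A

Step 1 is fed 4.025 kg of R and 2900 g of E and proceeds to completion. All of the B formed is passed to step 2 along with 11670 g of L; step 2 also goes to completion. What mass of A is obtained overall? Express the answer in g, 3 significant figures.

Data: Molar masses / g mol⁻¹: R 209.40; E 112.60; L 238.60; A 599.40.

15400 g

Step 1:
n(R) = 4.025×1000 / 209.40 = 19.22 mol
n(E) = 2900 / 112.60 = 25.75 mol
n/ν for R = 19.22/3 = 6.407
n/ν for E = 25.75/3 = 8.583
Smallest n/ν is R → limiting reagent.
n(B) produced = (2/3) × 19.22 = 12.81 mol
Step 2:
n(B) available = 12.81 mol
n(L) = 11670 / 238.60 = 48.91 mol
n/ν for B = 12.81/1 = 12.81
n/ν for L = 48.91/3 = 16.30
Smallest n/ν is B → limiting reagent.
n(A) = (2/1) × 12.81 = 25.62 mol
mass = 25.62 × 599.40 = 15360 g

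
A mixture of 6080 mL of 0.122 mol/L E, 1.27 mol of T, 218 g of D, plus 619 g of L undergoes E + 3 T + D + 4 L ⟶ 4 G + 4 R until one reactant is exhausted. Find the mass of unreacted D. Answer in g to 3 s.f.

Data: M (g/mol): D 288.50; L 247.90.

95.9 g

n(E) = 0.122 × 6080/1000 = 0.7418 mol
n(T) = 1.270 mol
n(D) = 218.0 / 288.50 = 0.7556 mol
n(L) = 619.0 / 247.90 = 2.497 mol
n/ν for E = 0.7418/1 = 0.7418
n/ν for T = 1.270/3 = 0.4233
n/ν for D = 0.7556/1 = 0.7556
n/ν for L = 2.497/4 = 0.6243
Smallest n/ν is T → limiting reagent.
D consumed = (1/3) × 1.270 = 0.4233 mol
D remaining = 0.7556 − 0.4233 = 0.3323 mol
mass = 0.3323 × 288.50 = 95.87 g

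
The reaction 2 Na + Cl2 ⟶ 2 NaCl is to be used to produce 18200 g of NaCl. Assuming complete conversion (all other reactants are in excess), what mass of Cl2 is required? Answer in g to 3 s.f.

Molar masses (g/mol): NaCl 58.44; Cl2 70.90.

11000 g

n(NaCl) = 18200 / 58.44 = 311.4 mol
n(Cl2) = (1/2) × 311.4 = 155.7 mol
mass = 155.7 × 70.90 = 11040 g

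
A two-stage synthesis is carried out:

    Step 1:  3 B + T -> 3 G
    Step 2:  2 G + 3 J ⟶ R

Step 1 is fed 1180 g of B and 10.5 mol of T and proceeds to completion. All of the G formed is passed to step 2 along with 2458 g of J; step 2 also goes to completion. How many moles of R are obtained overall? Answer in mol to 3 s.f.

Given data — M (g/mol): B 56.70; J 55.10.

10.4 mol

Step 1:
n(B) = 1180 / 56.70 = 20.81 mol
n(T) = 10.50 mol
n/ν for B = 20.81/3 = 6.937
n/ν for T = 10.50/1 = 10.50
Smallest n/ν is B → limiting reagent.
n(G) produced = (3/3) × 20.81 = 20.81 mol
Step 2:
n(G) available = 20.81 mol
n(J) = 2458 / 55.10 = 44.61 mol
n/ν for G = 20.81/2 = 10.41
n/ν for J = 44.61/3 = 14.87
Smallest n/ν is G → limiting reagent.
n(R) = (1/2) × 20.81 = 10.41 mol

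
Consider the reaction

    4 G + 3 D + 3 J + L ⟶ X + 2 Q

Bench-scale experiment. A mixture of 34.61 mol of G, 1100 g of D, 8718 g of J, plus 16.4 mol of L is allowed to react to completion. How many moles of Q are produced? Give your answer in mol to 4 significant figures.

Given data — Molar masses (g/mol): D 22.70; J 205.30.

17.31 mol

n(G) = 34.61 mol
n(D) = 1100 / 22.70 = 48.46 mol
n(J) = 8718 / 205.30 = 42.46 mol
n(L) = 16.40 mol
n/ν → G: 8.653, D: 16.15, J: 14.15, L: 16.40; G is limiting.
n(Q) = (2/4) × 34.61 = 17.31 mol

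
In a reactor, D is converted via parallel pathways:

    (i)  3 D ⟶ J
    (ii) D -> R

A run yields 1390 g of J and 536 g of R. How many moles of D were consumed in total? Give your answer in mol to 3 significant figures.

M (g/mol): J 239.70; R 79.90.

24.1 mol

n(J) = 1390 / 239.70 = 5.799 mol
n(R) = 536 / 79.90 = 6.708 mol
n(D) via (i) = (3/1)×5.799 = 17.40 mol
n(D) via (ii) = (1/1)×6.708 = 6.708 mol
total n(D) = 17.40 + 6.708 = 24.11 mol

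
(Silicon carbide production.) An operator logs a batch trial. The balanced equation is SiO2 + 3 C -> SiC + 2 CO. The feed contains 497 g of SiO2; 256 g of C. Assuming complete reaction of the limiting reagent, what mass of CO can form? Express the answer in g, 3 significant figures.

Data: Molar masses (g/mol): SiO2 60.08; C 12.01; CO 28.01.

398 g

n(SiO2) = 497.0 / 60.08 = 8.272 mol
n(C) = 256.0 / 12.01 = 21.32 mol
n/ν → SiO2: 8.272, C: 7.107; C is limiting.
n(CO) = (2/3) × 21.32 = 14.21 mol
mass = 14.21 × 28.01 = 398.0 g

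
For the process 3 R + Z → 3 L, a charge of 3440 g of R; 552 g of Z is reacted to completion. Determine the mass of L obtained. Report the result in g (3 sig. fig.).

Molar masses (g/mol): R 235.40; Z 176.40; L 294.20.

2760 g

n(R) = 3440 / 235.40 = 14.61 mol
n(Z) = 552.0 / 176.40 = 3.129 mol
n/ν → R: 4.870, Z: 3.129; Z is limiting.
n(L) = (3/1) × 3.129 = 9.387 mol
mass = 9.387 × 294.20 = 2762 g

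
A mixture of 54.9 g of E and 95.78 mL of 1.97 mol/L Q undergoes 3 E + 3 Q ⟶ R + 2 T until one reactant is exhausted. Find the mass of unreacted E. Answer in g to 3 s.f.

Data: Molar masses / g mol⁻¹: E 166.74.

23.4 g

n(E) = 54.90 / 166.74 = 0.3293 mol
n(Q) = 1.97 × 95.78/1000 = 0.1887 mol
n/ν → E: 0.1098, Q: 0.06290; Q is limiting.
E consumed = (3/3) × 0.1887 = 0.1887 mol
E remaining = 0.3293 − 0.1887 = 0.1406 mol
mass = 0.1406 × 166.74 = 23.44 g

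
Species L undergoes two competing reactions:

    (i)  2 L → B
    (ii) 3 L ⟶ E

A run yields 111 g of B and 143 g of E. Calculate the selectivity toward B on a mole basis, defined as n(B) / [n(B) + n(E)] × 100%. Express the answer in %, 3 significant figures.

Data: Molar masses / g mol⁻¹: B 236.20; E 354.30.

53.8 %

n(B) = 111 / 236.20 = 0.4699 mol
n(E) = 143 / 354.30 = 0.4036 mol
selectivity = 0.4699/(0.4699+0.4036) × 100 = 53.80 %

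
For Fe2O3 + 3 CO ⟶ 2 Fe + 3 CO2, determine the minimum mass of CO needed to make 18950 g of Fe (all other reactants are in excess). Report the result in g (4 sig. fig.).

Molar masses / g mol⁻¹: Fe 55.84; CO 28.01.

n(Fe) = 18950 / 55.84 = 339.4 mol
n(CO) = (3/2) × 339.4 = 509.1 mol
mass = 509.1 × 28.01 = 14260 g

14260 g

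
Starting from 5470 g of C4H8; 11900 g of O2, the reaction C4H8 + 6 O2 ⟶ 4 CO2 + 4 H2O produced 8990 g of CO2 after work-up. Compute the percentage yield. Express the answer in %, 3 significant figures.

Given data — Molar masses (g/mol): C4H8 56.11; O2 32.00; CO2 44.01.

82.4 %

n(C4H8) = 5470 / 56.11 = 97.49 mol
n(O2) = 11900 / 32.00 = 371.9 mol
n/ν → C4H8: 97.49, O2: 61.98; O2 is limiting.
theoretical n(CO2) = (4/6) × 371.9 = 247.9 mol → 10910 g
% yield = 8990 / 10910 × 100 = 82.40 %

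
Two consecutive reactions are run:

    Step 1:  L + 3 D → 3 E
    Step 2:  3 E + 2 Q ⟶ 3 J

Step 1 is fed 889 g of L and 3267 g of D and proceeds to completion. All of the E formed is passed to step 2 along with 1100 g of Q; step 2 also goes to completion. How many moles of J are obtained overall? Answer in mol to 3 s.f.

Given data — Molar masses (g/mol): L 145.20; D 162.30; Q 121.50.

Step 1:
n(L) = 889.0 / 145.20 = 6.123 mol
n(D) = 3267 / 162.30 = 20.13 mol
n/ν for L = 6.123/1 = 6.123
n/ν for D = 20.13/3 = 6.710
Smallest n/ν is L → limiting reagent.
n(E) produced = (3/1) × 6.123 = 18.37 mol
Step 2:
n(E) available = 18.37 mol
n(Q) = 1100 / 121.50 = 9.053 mol
n/ν for E = 18.37/3 = 6.123
n/ν for Q = 9.053/2 = 4.527
Smallest n/ν is Q → limiting reagent.
n(J) = (3/2) × 9.053 = 13.58 mol

13.6 mol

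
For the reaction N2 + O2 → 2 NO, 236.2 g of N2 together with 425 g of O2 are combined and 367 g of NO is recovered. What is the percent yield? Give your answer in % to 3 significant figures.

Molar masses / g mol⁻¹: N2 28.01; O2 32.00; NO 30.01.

72.5 %

n(N2) = 236.2 / 28.01 = 8.433 mol
n(O2) = 425.0 / 32.00 = 13.28 mol
n/ν → N2: 8.433, O2: 13.28; N2 is limiting.
theoretical n(NO) = (2/1) × 8.433 = 16.87 mol → 506.3 g
% yield = 367 / 506.3 × 100 = 72.49 %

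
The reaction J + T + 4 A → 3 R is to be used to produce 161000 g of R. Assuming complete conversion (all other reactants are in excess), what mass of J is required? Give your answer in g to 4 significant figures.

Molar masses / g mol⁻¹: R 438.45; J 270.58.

33120 g

n(R) = 161000 / 438.45 = 367.2 mol
n(J) = (1/3) × 367.2 = 122.4 mol
mass = 122.4 × 270.58 = 33120 g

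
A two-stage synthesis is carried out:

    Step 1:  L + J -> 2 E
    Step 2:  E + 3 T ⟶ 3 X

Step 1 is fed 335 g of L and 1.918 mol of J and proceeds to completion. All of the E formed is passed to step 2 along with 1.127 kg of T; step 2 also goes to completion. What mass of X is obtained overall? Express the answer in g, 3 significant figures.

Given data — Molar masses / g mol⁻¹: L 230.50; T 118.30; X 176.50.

Step 1:
n(L) = 335.0 / 230.50 = 1.453 mol
n(J) = 1.918 mol
n/ν for L = 1.453/1 = 1.453
n/ν for J = 1.918/1 = 1.918
Smallest n/ν is L → limiting reagent.
n(E) produced = (2/1) × 1.453 = 2.906 mol
Step 2:
n(E) available = 2.906 mol
n(T) = 1.127×1000 / 118.30 = 9.527 mol
n/ν for E = 2.906/1 = 2.906
n/ν for T = 9.527/3 = 3.176
Smallest n/ν is E → limiting reagent.
n(X) = (3/1) × 2.906 = 8.718 mol
mass = 8.718 × 176.50 = 1539 g

1540 g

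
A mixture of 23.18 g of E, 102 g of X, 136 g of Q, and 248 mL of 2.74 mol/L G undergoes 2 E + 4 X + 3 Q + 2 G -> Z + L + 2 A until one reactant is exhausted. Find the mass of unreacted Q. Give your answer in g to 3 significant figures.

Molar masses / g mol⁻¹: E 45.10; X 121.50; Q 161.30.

34.4 g

n(E) = 23.18 / 45.10 = 0.5140 mol
n(X) = 102.0 / 121.50 = 0.8395 mol
n(Q) = 136.0 / 161.30 = 0.8431 mol
n(G) = 2.74 × 248.0/1000 = 0.6795 mol
n/ν → E: 0.2570, X: 0.2099, Q: 0.2810, G: 0.3398; X is limiting.
Q consumed = (3/4) × 0.8395 = 0.6296 mol
Q remaining = 0.8431 − 0.6296 = 0.2135 mol
mass = 0.2135 × 161.30 = 34.44 g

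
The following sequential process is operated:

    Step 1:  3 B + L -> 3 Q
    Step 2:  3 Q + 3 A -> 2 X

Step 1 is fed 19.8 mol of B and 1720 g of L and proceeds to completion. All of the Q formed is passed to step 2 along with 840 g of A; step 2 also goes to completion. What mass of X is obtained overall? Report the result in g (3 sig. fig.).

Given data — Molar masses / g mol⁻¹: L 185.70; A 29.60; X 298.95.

Step 1:
n(B) = 19.80 mol
n(L) = 1720 / 185.70 = 9.262 mol
n/ν for B = 19.80/3 = 6.600
n/ν for L = 9.262/1 = 9.262
Smallest n/ν is B → limiting reagent.
n(Q) produced = (3/3) × 19.80 = 19.80 mol
Step 2:
n(Q) available = 19.80 mol
n(A) = 840.0 / 29.60 = 28.38 mol
n/ν for Q = 19.80/3 = 6.600
n/ν for A = 28.38/3 = 9.460
Smallest n/ν is Q → limiting reagent.
n(X) = (2/3) × 19.80 = 13.20 mol
mass = 13.20 × 298.95 = 3946 g

3950 g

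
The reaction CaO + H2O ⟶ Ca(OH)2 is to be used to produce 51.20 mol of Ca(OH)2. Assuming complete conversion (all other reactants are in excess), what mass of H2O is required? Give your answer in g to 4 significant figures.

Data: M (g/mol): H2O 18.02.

n(Ca(OH)2) = 51.20 mol
n(H2O) = (1/1) × 51.20 = 51.20 mol
mass = 51.20 × 18.02 = 922.6 g

922.6 g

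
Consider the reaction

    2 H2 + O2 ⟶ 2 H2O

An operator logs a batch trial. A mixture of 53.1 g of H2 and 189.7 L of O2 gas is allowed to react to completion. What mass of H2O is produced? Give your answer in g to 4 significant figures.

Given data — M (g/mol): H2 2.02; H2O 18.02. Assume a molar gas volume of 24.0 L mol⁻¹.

n(H2) = 53.10 / 2.02 = 26.29 mol
n(O2) = 189.7 / 24.0 = 7.904 mol
n/ν for H2 = 26.29/2 = 13.15
n/ν for O2 = 7.904/1 = 7.904
Smallest n/ν is O2 → limiting reagent.
n(H2O) = (2/1) × 7.904 = 15.81 mol
mass = 15.81 × 18.02 = 284.9 g

284.9 g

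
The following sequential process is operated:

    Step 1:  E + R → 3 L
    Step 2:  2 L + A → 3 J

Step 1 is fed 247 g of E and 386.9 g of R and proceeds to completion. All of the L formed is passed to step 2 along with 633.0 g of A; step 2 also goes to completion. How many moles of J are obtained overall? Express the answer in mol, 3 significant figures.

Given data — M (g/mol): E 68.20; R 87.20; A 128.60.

Step 1:
n(E) = 247.0 / 68.20 = 3.622 mol
n(R) = 386.9 / 87.20 = 4.437 mol
n/ν → E: 3.622, R: 4.437; E is limiting.
n(L) produced = (3/1) × 3.622 = 10.87 mol
Step 2:
n(L) available = 10.87 mol
n(A) = 633.0 / 128.60 = 4.922 mol
n/ν → L: 5.435, A: 4.922; A is limiting.
n(J) = (3/1) × 4.922 = 14.77 mol

14.8 mol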